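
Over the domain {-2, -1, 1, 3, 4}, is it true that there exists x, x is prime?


Evaluate the predicate on each element: -2:F, -1:F, 1:F, 3:T, 4:F.
Witness x = 3 satisfies the predicate.

T


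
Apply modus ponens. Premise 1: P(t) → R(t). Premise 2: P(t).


Modus ponens: from (P → Q) and P, infer Q.
P = 'P(t)' is asserted, and P → Q holds, so Q follows.

R(t).


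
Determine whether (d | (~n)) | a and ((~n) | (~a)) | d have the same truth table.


Compare truth tables:
a | d | n | φ | ψ
-----------------
False | False | False | True | True
True | False | False | True | True
False | True | False | True | True
True | True | False | True | True
False | False | True | False | True
True | False | True | True | False
False | True | True | True | True
True | True | True | True | True
They differ at row 5 (a=False, d=False, n=True): φ=False but ψ=True.

No, they are not logically equivalent.


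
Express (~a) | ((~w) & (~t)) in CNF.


Step 1: Distribute ∨ over ∧: (¬a) ∨ ((¬w) ∧ (¬t)) = ((¬a) ∨ (¬w)) ∧ ((¬a) ∨ (¬t)).

((~a) | (~w)) & ((~a) | (~t))


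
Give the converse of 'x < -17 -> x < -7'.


The converse of (P → Q) is (Q → P). It is not in general equivalent to the original.
Here P = 'x < -17' and Q = 'x < -7'.

If x < -7, then x < -17.


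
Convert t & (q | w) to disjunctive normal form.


Step 1: Distribute ∧ over ∨: t ∧ (q ∨ w) = (t ∧ q) ∨ (t ∧ w).

(t & q) | (t & w)


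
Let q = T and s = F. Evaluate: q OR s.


Disjunction is false only when both operands are false.
Substitute: q=T, s=F.
T OR F evaluates to T.

T


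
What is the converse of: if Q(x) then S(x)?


The converse of (P → Q) is (Q → P). It is not in general equivalent to the original.
Here P = 'Q(x)' and Q = 'S(x)'.

If S(x), then Q(x).


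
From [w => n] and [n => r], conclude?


Hypothetical syllogism: from (P → Q) and (Q → R), infer (P → R).
Chain the two implications through the shared middle term 'n'.

w => r


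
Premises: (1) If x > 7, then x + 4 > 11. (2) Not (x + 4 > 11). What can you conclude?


Modus tollens: from (P → Q) and ¬Q, infer ¬P.
Q = 'x + 4 > 11' is denied; since P → Q, P must also fail.

Not (x > 7).


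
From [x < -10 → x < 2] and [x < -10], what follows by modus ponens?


Modus ponens: from (P → Q) and P, infer Q.
P = 'x < -10' is asserted, and P → Q holds, so Q follows.

x < 2.


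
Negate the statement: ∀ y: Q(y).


¬(∀ x: φ) = ∃ x: ¬φ, and ¬(∃ x: φ) = ∀ x: ¬φ.
Apply to the universal statement.

∃ y: ¬(Q(y))


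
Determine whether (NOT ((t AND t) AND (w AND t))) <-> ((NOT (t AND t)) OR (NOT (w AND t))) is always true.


Build the truth table over {t, w}:
t | w | φ
---------
F | F | T
T | F | T
F | T | T
T | T | T
Every row evaluates to true.

Yes, it is a tautology.


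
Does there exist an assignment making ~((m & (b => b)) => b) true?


Search for a satisfying assignment over {b, m}.
Try b=False, m=True: the formula evaluates to True.
A satisfying assignment exists.

Satisfiable.


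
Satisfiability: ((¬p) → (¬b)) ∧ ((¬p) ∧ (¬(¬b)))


Check all 4 assignments over {b, p}:
b | p | φ
---------
F | F | F
T | F | F
F | T | F
T | T | F
No assignment makes the formula true.

Unsatisfiable.


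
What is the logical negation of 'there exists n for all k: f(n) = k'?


Negation flips each quantifier (∀↔∃) and negates the inner predicate.
¬(there exists n for all k: φ) = for all n there exists k: ¬φ.

for all n there exists k: NOT(f(n) = k)


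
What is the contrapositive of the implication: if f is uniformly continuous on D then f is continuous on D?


The contrapositive of (P → Q) is (¬Q → ¬P); it is logically equivalent to the original.
Here P = 'f is uniformly continuous on D' and Q = 'f is continuous on D'.

If not (f is continuous on D), then not (f is uniformly continuous on D).


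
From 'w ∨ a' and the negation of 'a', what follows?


Disjunctive syllogism: from (P ∨ Q) and ¬P, infer Q.
One disjunct, 'a', is ruled out; the other must hold.

w


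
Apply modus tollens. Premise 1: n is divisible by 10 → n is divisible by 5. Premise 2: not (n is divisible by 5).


Modus tollens: from (P → Q) and ¬Q, infer ¬P.
Q = 'n is divisible by 5' is denied; since P → Q, P must also fail.

Not (n is divisible by 10).


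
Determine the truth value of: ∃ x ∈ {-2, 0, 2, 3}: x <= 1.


Evaluate the predicate on each element: -2:T, 0:T, 2:F, 3:F.
Witness x = -2 satisfies the predicate.

T


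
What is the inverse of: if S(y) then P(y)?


The inverse of (P → Q) is (¬P → ¬Q). It is equivalent to the converse, not to the original.
Here P = 'S(y)' and Q = 'P(y)'.

If not (S(y)), then not (P(y)).


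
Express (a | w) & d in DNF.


Step 1: Distribute ∧ over ∨: (a ∨ w) ∧ d = (a ∧ d) ∨ (w ∧ d).

(a & d) | (w & d)


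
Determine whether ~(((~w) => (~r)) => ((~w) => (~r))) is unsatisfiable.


Truth table over {r, w}:
r | w | φ
---------
False | False | False
True | False | False
False | True | False
True | True | False
Every row is false.

Yes, it is a contradiction.


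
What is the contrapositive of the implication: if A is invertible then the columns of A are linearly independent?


The contrapositive of (P → Q) is (¬Q → ¬P); it is logically equivalent to the original.
Here P = 'A is invertible' and Q = 'the columns of A are linearly independent'.

If not (the columns of A are linearly independent), then not (A is invertible).


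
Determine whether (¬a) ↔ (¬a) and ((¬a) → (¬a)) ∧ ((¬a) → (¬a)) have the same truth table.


Compare truth tables:
a | φ | ψ
---------
F | T | T
T | T | T
The columns φ and ψ agree on every row.

Yes, they are logically equivalent.


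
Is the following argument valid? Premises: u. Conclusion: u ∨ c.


This matches the form of disjunction introduction: the conclusion follows in every model of the premises.

Valid.


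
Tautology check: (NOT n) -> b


Build the truth table over {b, n}:
b | n | φ
---------
F | F | F
T | F | T
F | T | T
T | T | T
Counterexample at row 1: with b=F, n=F, the formula is F.

No, it is not a tautology.


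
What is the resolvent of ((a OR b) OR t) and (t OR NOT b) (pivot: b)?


The clauses contain complementary literals b and NOTb.
Resolution eliminates this pair and disjoins the remaining literals (merging duplicates).

(a OR t)


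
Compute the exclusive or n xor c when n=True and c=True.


Exclusive or is true when exactly one operand is true.
Substitute: n=True, c=True.
True xor True evaluates to False.

False


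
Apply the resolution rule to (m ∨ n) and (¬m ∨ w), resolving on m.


The clauses contain complementary literals m and ¬m.
Resolution eliminates this pair and disjoins the remaining literals (merging duplicates).

(n ∨ w)


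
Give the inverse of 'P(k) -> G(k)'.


The inverse of (P → Q) is (¬P → ¬Q). It is equivalent to the converse, not to the original.
Here P = 'P(k)' and Q = 'G(k)'.

If not (P(k)), then not (G(k)).


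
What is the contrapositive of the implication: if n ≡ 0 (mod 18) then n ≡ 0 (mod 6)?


The contrapositive of (P → Q) is (¬Q → ¬P); it is logically equivalent to the original.
Here P = 'n ≡ 0 (mod 18)' and Q = 'n ≡ 0 (mod 6)'.

If not (n ≡ 0 (mod 6)), then not (n ≡ 0 (mod 18)).


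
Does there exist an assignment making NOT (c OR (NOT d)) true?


Search for a satisfying assignment over {c, d}.
Try c=F, d=T: the formula evaluates to T.
A satisfying assignment exists.

Satisfiable.


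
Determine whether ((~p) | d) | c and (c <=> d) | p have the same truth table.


Compare truth tables:
c | d | p | φ | ψ
-----------------
False | False | False | True | True
True | False | False | True | False
False | True | False | True | False
True | True | False | True | True
False | False | True | False | True
True | False | True | True | True
False | True | True | True | True
True | True | True | True | True
They differ at row 2 (c=True, d=False, p=False): φ=True but ψ=False.

No, they are not logically equivalent.


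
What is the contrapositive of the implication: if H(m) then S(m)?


The contrapositive of (P → Q) is (¬Q → ¬P); it is logically equivalent to the original.
Here P = 'H(m)' and Q = 'S(m)'.

If not (S(m)), then not (H(m)).


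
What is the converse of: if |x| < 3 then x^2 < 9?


The converse of (P → Q) is (Q → P). It is not in general equivalent to the original.
Here P = '|x| < 3' and Q = 'x^2 < 9'.

If x^2 < 9, then |x| < 3.


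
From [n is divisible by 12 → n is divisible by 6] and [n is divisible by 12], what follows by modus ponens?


Modus ponens: from (P → Q) and P, infer Q.
P = 'n is divisible by 12' is asserted, and P → Q holds, so Q follows.

n is divisible by 6.


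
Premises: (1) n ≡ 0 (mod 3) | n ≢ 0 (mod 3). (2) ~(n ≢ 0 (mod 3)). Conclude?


Disjunctive syllogism: from (P ∨ Q) and ¬P, infer Q.
One disjunct, 'n ≢ 0 (mod 3)', is ruled out; the other must hold.

n ≡ 0 (mod 3)


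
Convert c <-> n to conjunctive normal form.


Step 1: Rewrite c ↔ n as (c → n) ∧ (n → c).
Step 2: Rewrite each implication as a disjunction.

((NOT c) OR n) AND ((NOT n) OR c)


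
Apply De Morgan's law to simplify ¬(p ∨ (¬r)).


De Morgan: the negation of a disjunction is the conjunction of the negations.
Distribute ¬ across ∨, flipping it to ∧, and negate each literal.

(¬p) ∧ r


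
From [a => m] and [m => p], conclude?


Hypothetical syllogism: from (P → Q) and (Q → R), infer (P → R).
Chain the two implications through the shared middle term 'm'.

a => p


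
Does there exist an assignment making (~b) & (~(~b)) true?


Check all 2 assignments over {b}:
b | φ
-----
False | False
True | False
No assignment makes the formula true.

Unsatisfiable.


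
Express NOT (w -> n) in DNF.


Step 1: Rewrite implication then negate: ¬(¬w ∨ n) = w ∧ ¬n.

w AND (NOT n)


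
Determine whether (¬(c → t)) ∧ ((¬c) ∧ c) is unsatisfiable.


Truth table over {c, t}:
c | t | φ
---------
F | F | F
T | F | F
F | T | F
T | T | F
Every row is false.

Yes, it is a contradiction.


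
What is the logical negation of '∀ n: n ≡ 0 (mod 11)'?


¬(∀ x: φ) = ∃ x: ¬φ, and ¬(∃ x: φ) = ∀ x: ¬φ.
Apply to the universal statement.

∃ n: ¬(n ≡ 0 (mod 11))


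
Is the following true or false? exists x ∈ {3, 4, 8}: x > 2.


Evaluate the predicate on each element: 3:True, 4:True, 8:True.
Witness x = 3 satisfies the predicate.

True


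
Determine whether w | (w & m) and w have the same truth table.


Compare truth tables:
m | w | φ | ψ
-------------
False | False | False | False
True | False | False | False
False | True | True | True
True | True | True | True
The columns φ and ψ agree on every row.

Yes, they are logically equivalent.


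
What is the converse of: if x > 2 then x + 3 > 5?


The converse of (P → Q) is (Q → P). It is not in general equivalent to the original.
Here P = 'x > 2' and Q = 'x + 3 > 5'.

If x + 3 > 5, then x > 2.


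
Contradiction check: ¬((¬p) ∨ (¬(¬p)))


Truth table over {p}:
p | φ
-----
F | F
T | F
Every row is false.

Yes, it is a contradiction.


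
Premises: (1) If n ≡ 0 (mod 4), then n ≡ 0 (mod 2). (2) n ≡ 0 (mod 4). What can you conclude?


Modus ponens: from (P → Q) and P, infer Q.
P = 'n ≡ 0 (mod 4)' is asserted, and P → Q holds, so Q follows.

n ≡ 0 (mod 2).


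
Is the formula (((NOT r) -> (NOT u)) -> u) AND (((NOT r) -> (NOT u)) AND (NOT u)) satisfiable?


Check all 4 assignments over {r, u}:
r | u | φ
---------
F | F | F
T | F | F
F | T | F
T | T | F
No assignment makes the formula true.

Unsatisfiable.


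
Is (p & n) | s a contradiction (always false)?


Truth table over {n, p, s}:
n | p | s | φ
-------------
False | False | False | False
True | False | False | False
False | True | False | False
True | True | False | True
False | False | True | True
True | False | True | True
False | True | True | True
True | True | True | True
Satisfying assignment at row 4: n=True, p=True, s=False gives True.

No, it is not a contradiction.


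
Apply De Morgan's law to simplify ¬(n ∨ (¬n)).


De Morgan: the negation of a disjunction is the conjunction of the negations.
Distribute ¬ across ∨, flipping it to ∧, and negate each literal.

(¬n) ∧ n


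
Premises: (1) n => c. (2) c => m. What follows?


Hypothetical syllogism: from (P → Q) and (Q → R), infer (P → R).
Chain the two implications through the shared middle term 'c'.

n => m


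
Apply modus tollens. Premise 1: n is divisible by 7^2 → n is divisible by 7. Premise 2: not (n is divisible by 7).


Modus tollens: from (P → Q) and ¬Q, infer ¬P.
Q = 'n is divisible by 7' is denied; since P → Q, P must also fail.

Not (n is divisible by 7^2).


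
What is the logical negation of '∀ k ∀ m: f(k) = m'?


Negation flips each quantifier (∀↔∃) and negates the inner predicate.
¬(∀ k ∀ m: φ) = ∃ k ∃ m: ¬φ.

∃ k ∃ m: ¬(f(k) = m)


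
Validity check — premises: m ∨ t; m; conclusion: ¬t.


This is affirming a disjunct (fallacy). There exist truth assignments where the premises are all true but the conclusion is false.

Invalid.


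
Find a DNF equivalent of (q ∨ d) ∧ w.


Step 1: Distribute ∧ over ∨: (q ∨ d) ∧ w = (q ∧ w) ∨ (d ∧ w).

(q ∧ w) ∨ (d ∧ w)


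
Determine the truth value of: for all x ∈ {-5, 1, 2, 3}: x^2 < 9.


Evaluate the predicate on each element: -5:F, 1:T, 2:T, 3:F.
Counterexample x = -5 fails the predicate.

F


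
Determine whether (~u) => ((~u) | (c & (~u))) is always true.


Build the truth table over {c, u}:
c | u | φ
---------
False | False | True
True | False | True
False | True | True
True | True | True
Every row evaluates to true.

Yes, it is a tautology.


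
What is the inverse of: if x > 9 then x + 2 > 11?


The inverse of (P → Q) is (¬P → ¬Q). It is equivalent to the converse, not to the original.
Here P = 'x > 9' and Q = 'x + 2 > 11'.

If not (x > 9), then not (x + 2 > 11).


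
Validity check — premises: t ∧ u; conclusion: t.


This matches the form of conjunction elimination: the conclusion follows in every model of the premises.

Valid.


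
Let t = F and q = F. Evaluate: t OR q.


Disjunction is false only when both operands are false.
Substitute: t=F, q=F.
F OR F evaluates to F.

F


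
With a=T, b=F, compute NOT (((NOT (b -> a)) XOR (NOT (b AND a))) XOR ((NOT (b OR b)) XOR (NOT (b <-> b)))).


Substitute a=T, b=F:
… (earlier sub-steps elided)
b AND a = F AND T = F
NOT (b AND a) = T
(NOT (b -> a)) XOR (NOT (b AND a)) = F XOR T = T
b OR b = F OR F = F
NOT (b OR b) = T
b <-> b = F <-> F = T
NOT (b <-> b) = F
(NOT (b OR b)) XOR (NOT (b <-> b)) = T XOR F = T
((NOT (b -> a)) XOR (NOT (b AND a))) XOR ((NOT (b OR b)) XOR (NOT (b <-> b))) = T XOR T = F
NOT (((NOT (b -> a)) XOR (NOT (b AND a))) XOR ((NOT (b OR b)) XOR (NOT (b <-> b)))) = T

T


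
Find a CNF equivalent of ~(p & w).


Step 1: Apply De Morgan: ¬(p ∧ w) = ¬p ∨ ¬w.

(~p) | (~w)


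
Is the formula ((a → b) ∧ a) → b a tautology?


Build the truth table over {a, b}:
a | b | φ
---------
F | F | T
T | F | T
F | T | T
T | T | T
Every row evaluates to true.

Yes, it is a tautology.


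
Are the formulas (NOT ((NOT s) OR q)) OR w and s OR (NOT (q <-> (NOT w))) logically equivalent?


Compare truth tables:
q | s | w | φ | ψ
-----------------
F | F | F | F | T
T | F | F | F | F
F | T | F | T | T
T | T | F | F | T
F | F | T | T | F
T | F | T | T | T
F | T | T | T | T
T | T | T | T | T
They differ at row 1 (q=F, s=F, w=F): φ=F but ψ=T.

No, they are not logically equivalent.


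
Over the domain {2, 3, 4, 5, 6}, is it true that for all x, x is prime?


Evaluate the predicate on each element: 2:T, 3:T, 4:F, 5:T, 6:F.
Counterexample x = 4 fails the predicate.

F


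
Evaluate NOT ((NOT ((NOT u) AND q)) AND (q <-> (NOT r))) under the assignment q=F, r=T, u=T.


Substitute q=F, r=T, u=T:
NOT u = F
(NOT u) AND q = F AND F = F
NOT ((NOT u) AND q) = T
NOT r = F
q <-> (NOT r) = F <-> F = T
(NOT ((NOT u) AND q)) AND (q <-> (NOT r)) = T AND T = T
NOT ((NOT ((NOT u) AND q)) AND (q <-> (NOT r))) = F

F


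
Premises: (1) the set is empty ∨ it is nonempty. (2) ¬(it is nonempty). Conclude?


Disjunctive syllogism: from (P ∨ Q) and ¬P, infer Q.
One disjunct, 'it is nonempty', is ruled out; the other must hold.

the set is empty


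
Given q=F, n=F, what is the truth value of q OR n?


Disjunction is false only when both operands are false.
Substitute: q=F, n=F.
F OR F evaluates to F.

F


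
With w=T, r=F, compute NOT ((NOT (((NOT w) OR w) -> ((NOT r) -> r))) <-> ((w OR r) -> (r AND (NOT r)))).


Substitute w=T, r=F:
… (earlier sub-steps elided)
NOT r = T
(NOT r) -> r = T -> F = F
((NOT w) OR w) -> ((NOT r) -> r) = T -> F = F
NOT (((NOT w) OR w) -> ((NOT r) -> r)) = T
w OR r = T OR F = T
NOT r = T
r AND (NOT r) = F AND T = F
(w OR r) -> (r AND (NOT r)) = T -> F = F
(NOT (((NOT w) OR w) -> ((NOT r) -> r))) <-> ((w OR r) -> (r AND (NOT r))) = T <-> F = F
NOT ((NOT (((NOT w) OR w) -> ((NOT r) -> r))) <-> ((w OR r) -> (r AND (NOT r)))) = T

T


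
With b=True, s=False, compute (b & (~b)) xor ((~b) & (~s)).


Substitute b=True, s=False:
~b = False
b & (~b) = True & False = False
~b = False
~s = True
(~b) & (~s) = False & True = False
(b & (~b)) xor ((~b) & (~s)) = False xor False = False

False


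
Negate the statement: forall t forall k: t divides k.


Negation flips each quantifier (∀↔∃) and negates the inner predicate.
¬(forall t forall k: φ) = exists t exists k: ¬φ.

exists t exists k: ~(t divides k)


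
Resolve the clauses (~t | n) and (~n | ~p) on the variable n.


The clauses contain complementary literals n and ~n.
Resolution eliminates this pair and disjoins the remaining literals (merging duplicates).

(~t | ~p)


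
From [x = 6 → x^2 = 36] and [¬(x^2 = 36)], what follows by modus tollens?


Modus tollens: from (P → Q) and ¬Q, infer ¬P.
Q = 'x^2 = 36' is denied; since P → Q, P must also fail.

Not (x = 6).


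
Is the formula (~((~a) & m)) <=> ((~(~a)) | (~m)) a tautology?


Build the truth table over {a, m}:
a | m | φ
---------
False | False | True
True | False | True
False | True | True
True | True | True
Every row evaluates to true.

Yes, it is a tautology.


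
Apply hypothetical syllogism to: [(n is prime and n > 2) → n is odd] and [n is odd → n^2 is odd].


Hypothetical syllogism: from (P → Q) and (Q → R), infer (P → R).
Chain the two implications through the shared middle term 'n is odd'.

(n is prime and n > 2) → n^2 is odd


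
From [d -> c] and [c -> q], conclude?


Hypothetical syllogism: from (P → Q) and (Q → R), infer (P → R).
Chain the two implications through the shared middle term 'c'.

d -> q


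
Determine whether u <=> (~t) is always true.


Build the truth table over {t, u}:
t | u | φ
---------
False | False | False
True | False | True
False | True | True
True | True | False
Counterexample at row 1: with t=False, u=False, the formula is False.

No, it is not a tautology.


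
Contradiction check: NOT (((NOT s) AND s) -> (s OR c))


Truth table over {c, s}:
c | s | φ
---------
F | F | F
T | F | F
F | T | F
T | T | F
Every row is false.

Yes, it is a contradiction.


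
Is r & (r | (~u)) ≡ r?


Compare truth tables:
r | u | φ | ψ
-------------
False | False | False | False
True | False | True | True
False | True | False | False
True | True | True | True
The columns φ and ψ agree on every row.

Yes, they are logically equivalent.


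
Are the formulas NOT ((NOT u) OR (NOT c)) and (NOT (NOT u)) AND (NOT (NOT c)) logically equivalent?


Compare truth tables:
c | u | φ | ψ
-------------
F | F | F | F
T | F | F | F
F | T | F | F
T | T | T | T
The columns φ and ψ agree on every row.

Yes, they are logically equivalent.


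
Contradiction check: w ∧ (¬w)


Truth table over {w}:
w | φ
-----
F | F
T | F
Every row is false.

Yes, it is a contradiction.


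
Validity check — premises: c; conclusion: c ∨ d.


This matches the form of disjunction introduction: the conclusion follows in every model of the premises.

Valid.


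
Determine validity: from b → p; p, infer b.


This is affirming the consequent (fallacy). There exist truth assignments where the premises are all true but the conclusion is false.

Invalid.


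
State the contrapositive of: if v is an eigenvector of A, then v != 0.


The contrapositive of (P → Q) is (¬Q → ¬P); it is logically equivalent to the original.
Here P = 'v is an eigenvector of A' and Q = 'v != 0'.

If not (v != 0), then not (v is an eigenvector of A).


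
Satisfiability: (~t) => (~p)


Search for a satisfying assignment over {p, t}.
Try p=False, t=False: the formula evaluates to True.
A satisfying assignment exists.

Satisfiable.


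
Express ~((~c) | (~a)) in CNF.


Step 1: Apply De Morgan: ¬((¬c) ∨ (¬a)) = ¬(¬c) ∧ ¬(¬a).
Step 2: Eliminate any double negations (¬¬X = X).

c & a


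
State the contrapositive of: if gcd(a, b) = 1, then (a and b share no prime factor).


The contrapositive of (P → Q) is (¬Q → ¬P); it is logically equivalent to the original.
Here P = 'gcd(a, b) = 1' and Q = '(a and b share no prime factor)'.

If not ((a and b share no prime factor)), then not (gcd(a, b) = 1).


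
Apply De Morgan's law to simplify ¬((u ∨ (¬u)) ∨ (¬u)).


De Morgan: the negation of a disjunction is the conjunction of the negations.
Distribute ¬ across ∨, flipping it to ∧, and negate each literal.

((¬u) ∧ u) ∧ u


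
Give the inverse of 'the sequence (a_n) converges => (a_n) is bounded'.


The inverse of (P → Q) is (¬P → ¬Q). It is equivalent to the converse, not to the original.
Here P = 'the sequence (a_n) converges' and Q = '(a_n) is bounded'.

If not (the sequence (a_n) converges), then not ((a_n) is bounded).


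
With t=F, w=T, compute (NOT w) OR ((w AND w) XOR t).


Substitute t=F, w=T:
NOT w = F
w AND w = T AND T = T
(w AND w) XOR t = T XOR F = T
(NOT w) OR ((w AND w) XOR t) = F OR T = T

T


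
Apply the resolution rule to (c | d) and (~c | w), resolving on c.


The clauses contain complementary literals c and ~c.
Resolution eliminates this pair and disjoins the remaining literals (merging duplicates).

(d | w)


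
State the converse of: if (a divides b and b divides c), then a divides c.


The converse of (P → Q) is (Q → P). It is not in general equivalent to the original.
Here P = '(a divides b and b divides c)' and Q = 'a divides c'.

If a divides c, then (a divides b and b divides c).


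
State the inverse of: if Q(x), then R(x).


The inverse of (P → Q) is (¬P → ¬Q). It is equivalent to the converse, not to the original.
Here P = 'Q(x)' and Q = 'R(x)'.

If not (Q(x)), then not (R(x)).


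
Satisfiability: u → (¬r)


Search for a satisfying assignment over {r, u}.
Try r=F, u=F: the formula evaluates to T.
A satisfying assignment exists.

Satisfiable.


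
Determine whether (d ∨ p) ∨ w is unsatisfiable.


Truth table over {d, p, w}:
d | p | w | φ
-------------
F | F | F | F
T | F | F | T
F | T | F | T
T | T | F | T
F | F | T | T
T | F | T | T
F | T | T | T
T | T | T | T
Satisfying assignment at row 2: d=T, p=F, w=F gives T.

No, it is not a contradiction.


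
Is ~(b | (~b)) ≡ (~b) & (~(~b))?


Compare truth tables:
b | φ | ψ
---------
False | False | False
True | False | False
The columns φ and ψ agree on every row.

Yes, they are logically equivalent.


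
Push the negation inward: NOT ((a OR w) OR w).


De Morgan: the negation of a disjunction is the conjunction of the negations.
Distribute NOT across OR, flipping it to AND, and negate each literal.

((NOT a) AND (NOT w)) AND (NOT w)


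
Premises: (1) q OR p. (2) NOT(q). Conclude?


Disjunctive syllogism: from (P ∨ Q) and ¬P, infer Q.
One disjunct, 'q', is ruled out; the other must hold.

p


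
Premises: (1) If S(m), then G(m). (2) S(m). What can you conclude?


Modus ponens: from (P → Q) and P, infer Q.
P = 'S(m)' is asserted, and P → Q holds, so Q follows.

G(m).


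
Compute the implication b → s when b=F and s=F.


Implication is false only when antecedent is true and consequent is false.
Substitute: b=F, s=F.
F → F evaluates to T.

T


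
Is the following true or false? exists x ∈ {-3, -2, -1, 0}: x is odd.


Evaluate the predicate on each element: -3:True, -2:False, -1:True, 0:False.
Witness x = -3 satisfies the predicate.

True


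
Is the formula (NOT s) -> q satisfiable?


Search for a satisfying assignment over {q, s}.
Try q=T, s=F: the formula evaluates to T.
A satisfying assignment exists.

Satisfiable.


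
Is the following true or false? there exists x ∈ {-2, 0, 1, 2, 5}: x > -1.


Evaluate the predicate on each element: -2:F, 0:T, 1:T, 2:T, 5:T.
Witness x = 0 satisfies the predicate.

T


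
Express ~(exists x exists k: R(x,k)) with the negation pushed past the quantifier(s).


Negation flips each quantifier (∀↔∃) and negates the inner predicate.
¬(exists x exists k: φ) = forall x forall k: ¬φ.

forall x forall k: ~(R(x,k))


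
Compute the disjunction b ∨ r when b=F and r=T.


Disjunction is false only when both operands are false.
Substitute: b=F, r=T.
F ∨ T evaluates to T.

T


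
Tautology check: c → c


Build the truth table over {c}:
c | φ
-----
F | T
T | T
Every row evaluates to true.

Yes, it is a tautology.


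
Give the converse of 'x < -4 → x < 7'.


The converse of (P → Q) is (Q → P). It is not in general equivalent to the original.
Here P = 'x < -4' and Q = 'x < 7'.

If x < 7, then x < -4.


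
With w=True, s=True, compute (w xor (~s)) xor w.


Substitute w=True, s=True:
~s = False
w xor (~s) = True xor False = True
(w xor (~s)) xor w = True xor True = False

False


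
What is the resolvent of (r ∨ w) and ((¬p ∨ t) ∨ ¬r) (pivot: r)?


The clauses contain complementary literals r and ¬r.
Resolution eliminates this pair and disjoins the remaining literals (merging duplicates).

((w ∨ ¬p) ∨ t)


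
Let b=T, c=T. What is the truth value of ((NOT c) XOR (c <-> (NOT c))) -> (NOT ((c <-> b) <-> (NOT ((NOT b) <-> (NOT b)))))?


Substitute b=T, c=T:
… (earlier sub-steps elided)
c <-> (NOT c) = T <-> F = F
(NOT c) XOR (c <-> (NOT c)) = F XOR F = F
c <-> b = T <-> T = T
NOT b = F
NOT b = F
(NOT b) <-> (NOT b) = F <-> F = T
NOT ((NOT b) <-> (NOT b)) = F
(c <-> b) <-> (NOT ((NOT b) <-> (NOT b))) = T <-> F = F
NOT ((c <-> b) <-> (NOT ((NOT b) <-> (NOT b)))) = T
((NOT c) XOR (c <-> (NOT c))) -> (NOT ((c <-> b) <-> (NOT ((NOT b) <-> (NOT b))))) = F -> T = T

T


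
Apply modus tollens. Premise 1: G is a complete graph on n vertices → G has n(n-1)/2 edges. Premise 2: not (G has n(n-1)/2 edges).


Modus tollens: from (P → Q) and ¬Q, infer ¬P.
Q = 'G has n(n-1)/2 edges' is denied; since P → Q, P must also fail.

Not (G is a complete graph on n vertices).


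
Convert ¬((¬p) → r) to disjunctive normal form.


Step 1: Rewrite implication then negate: ¬(¬(¬p) ∨ r) = (¬p) ∧ ¬r.

(¬p) ∧ (¬r)


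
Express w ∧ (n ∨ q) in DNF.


Step 1: Distribute ∧ over ∨: w ∧ (n ∨ q) = (w ∧ n) ∨ (w ∧ q).

(w ∧ n) ∨ (w ∧ q)


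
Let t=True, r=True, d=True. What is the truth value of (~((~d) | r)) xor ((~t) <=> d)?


Substitute t=True, r=True, d=True:
~d = False
(~d) | r = False | True = True
~((~d) | r) = False
~t = False
(~t) <=> d = False <=> True = False
(~((~d) | r)) xor ((~t) <=> d) = False xor False = False

False


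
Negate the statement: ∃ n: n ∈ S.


¬(∀ x: φ) = ∃ x: ¬φ, and ¬(∃ x: φ) = ∀ x: ¬φ.
Apply to the existential statement.

∀ n: ¬(n ∈ S)


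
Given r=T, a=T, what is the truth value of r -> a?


Implication is false only when antecedent is true and consequent is false.
Substitute: r=T, a=T.
T -> T evaluates to T.

T


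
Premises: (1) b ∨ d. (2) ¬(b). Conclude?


Disjunctive syllogism: from (P ∨ Q) and ¬P, infer Q.
One disjunct, 'b', is ruled out; the other must hold.

d


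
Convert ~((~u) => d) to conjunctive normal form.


Step 1: Rewrite (¬u) → d as ¬(¬u) ∨ d.
Step 2: Negate: ¬(¬(¬u) ∨ d) = (¬u) ∧ ¬d (De Morgan + double negation).

(~u) & (~d)


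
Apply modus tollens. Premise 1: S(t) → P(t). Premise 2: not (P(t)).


Modus tollens: from (P → Q) and ¬Q, infer ¬P.
Q = 'P(t)' is denied; since P → Q, P must also fail.

Not (S(t)).


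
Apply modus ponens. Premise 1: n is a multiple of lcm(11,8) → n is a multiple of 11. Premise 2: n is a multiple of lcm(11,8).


Modus ponens: from (P → Q) and P, infer Q.
P = 'n is a multiple of lcm(11,8)' is asserted, and P → Q holds, so Q follows.

n is a multiple of 11.


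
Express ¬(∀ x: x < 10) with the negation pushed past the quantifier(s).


¬(∀ x: φ) = ∃ x: ¬φ, and ¬(∃ x: φ) = ∀ x: ¬φ.
Apply to the universal statement.

∃ x: ¬(x < 10)


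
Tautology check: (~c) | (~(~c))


Build the truth table over {c}:
c | φ
-----
False | True
True | True
Every row evaluates to true.

Yes, it is a tautology.


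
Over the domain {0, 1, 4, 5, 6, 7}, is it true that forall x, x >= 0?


Evaluate the predicate on each element: 0:True, 1:True, 4:True, 5:True, 6:True, 7:True.
Every element satisfies the predicate.

True


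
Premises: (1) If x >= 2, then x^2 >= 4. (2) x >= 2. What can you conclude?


Modus ponens: from (P → Q) and P, infer Q.
P = 'x >= 2' is asserted, and P → Q holds, so Q follows.

x^2 >= 4.


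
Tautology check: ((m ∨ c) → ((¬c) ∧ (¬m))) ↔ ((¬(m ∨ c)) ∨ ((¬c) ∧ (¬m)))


Build the truth table over {c, m}:
c | m | φ
---------
F | F | T
T | F | T
F | T | T
T | T | T
Every row evaluates to true.

Yes, it is a tautology.


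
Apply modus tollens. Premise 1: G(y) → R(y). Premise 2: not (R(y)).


Modus tollens: from (P → Q) and ¬Q, infer ¬P.
Q = 'R(y)' is denied; since P → Q, P must also fail.

Not (G(y)).


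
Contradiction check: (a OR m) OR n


Truth table over {a, m, n}:
a | m | n | φ
-------------
F | F | F | F
T | F | F | T
F | T | F | T
T | T | F | T
F | F | T | T
T | F | T | T
F | T | T | T
T | T | T | T
Satisfying assignment at row 2: a=T, m=F, n=F gives T.

No, it is not a contradiction.


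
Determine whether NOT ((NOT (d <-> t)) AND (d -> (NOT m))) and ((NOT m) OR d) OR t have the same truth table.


Compare truth tables:
d | m | t | φ | ψ
-----------------
F | F | F | T | T
T | F | F | F | T
F | T | F | T | F
T | T | F | T | T
F | F | T | F | T
T | F | T | T | T
F | T | T | F | T
T | T | T | T | T
They differ at row 2 (d=T, m=F, t=F): φ=F but ψ=T.

No, they are not logically equivalent.


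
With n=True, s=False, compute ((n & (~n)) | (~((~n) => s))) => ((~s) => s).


Substitute n=True, s=False:
~n = False
n & (~n) = True & False = False
~n = False
(~n) => s = False => False = True
~((~n) => s) = False
(n & (~n)) | (~((~n) => s)) = False | False = False
~s = True
(~s) => s = True => False = False
((n & (~n)) | (~((~n) => s))) => ((~s) => s) = False => False = True

True


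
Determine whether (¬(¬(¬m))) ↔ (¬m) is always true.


Build the truth table over {m}:
m | φ
-----
F | T
T | T
Every row evaluates to true.

Yes, it is a tautology.


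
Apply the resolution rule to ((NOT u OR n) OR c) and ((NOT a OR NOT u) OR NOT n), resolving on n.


The clauses contain complementary literals n and NOTn.
Resolution eliminates this pair and disjoins the remaining literals (merging duplicates).

((NOT u OR c) OR NOT a)


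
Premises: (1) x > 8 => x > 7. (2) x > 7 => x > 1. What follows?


Hypothetical syllogism: from (P → Q) and (Q → R), infer (P → R).
Chain the two implications through the shared middle term 'x > 7'.

x > 8 => x > 1


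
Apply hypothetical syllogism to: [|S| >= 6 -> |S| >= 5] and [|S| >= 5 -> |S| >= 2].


Hypothetical syllogism: from (P → Q) and (Q → R), infer (P → R).
Chain the two implications through the shared middle term '|S| >= 5'.

|S| >= 6 -> |S| >= 2


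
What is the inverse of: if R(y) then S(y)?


The inverse of (P → Q) is (¬P → ¬Q). It is equivalent to the converse, not to the original.
Here P = 'R(y)' and Q = 'S(y)'.

If not (R(y)), then not (S(y)).


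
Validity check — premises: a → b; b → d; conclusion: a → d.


This matches the form of hypothetical syllogism: the conclusion follows in every model of the premises.

Valid.


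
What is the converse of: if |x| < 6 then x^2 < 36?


The converse of (P → Q) is (Q → P). It is not in general equivalent to the original.
Here P = '|x| < 6' and Q = 'x^2 < 36'.

If x^2 < 36, then |x| < 6.


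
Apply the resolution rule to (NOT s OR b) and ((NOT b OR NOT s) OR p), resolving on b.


The clauses contain complementary literals b and NOTb.
Resolution eliminates this pair and disjoins the remaining literals (merging duplicates).

(NOT s OR p)


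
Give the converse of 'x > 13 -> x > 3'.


The converse of (P → Q) is (Q → P). It is not in general equivalent to the original.
Here P = 'x > 13' and Q = 'x > 3'.

If x > 3, then x > 13.


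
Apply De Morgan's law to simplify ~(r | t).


De Morgan: the negation of a disjunction is the conjunction of the negations.
Distribute ~ across |, flipping it to &, and negate each literal.

(~r) & (~t)


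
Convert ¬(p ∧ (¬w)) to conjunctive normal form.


Step 1: Apply De Morgan: ¬(p ∧ (¬w)) = ¬p ∨ ¬(¬w).
Step 2: Eliminate any double negations (¬¬X = X).

(¬p) ∨ w


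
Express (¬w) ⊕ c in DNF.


Step 1: (¬w) ⊕ c is true exactly when they disagree: ((¬w) ∧ ¬c) ∨ (¬(¬w) ∧ c).
Step 2: Eliminate any double negations (¬¬X = X).

((¬w) ∧ (¬c)) ∨ (w ∧ c)


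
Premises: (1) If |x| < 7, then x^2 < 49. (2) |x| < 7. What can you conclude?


Modus ponens: from (P → Q) and P, infer Q.
P = '|x| < 7' is asserted, and P → Q holds, so Q follows.

x^2 < 49.


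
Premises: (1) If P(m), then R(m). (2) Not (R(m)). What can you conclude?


Modus tollens: from (P → Q) and ¬Q, infer ¬P.
Q = 'R(m)' is denied; since P → Q, P must also fail.

Not (P(m)).


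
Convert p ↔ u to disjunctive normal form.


Step 1: p ↔ u is true exactly when both agree: (p ∧ u) ∨ (¬p ∧ ¬u).

(p ∧ u) ∨ ((¬p) ∧ (¬u))


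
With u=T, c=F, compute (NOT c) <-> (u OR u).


Substitute u=T, c=F:
NOT c = T
u OR u = T OR T = T
(NOT c) <-> (u OR u) = T <-> T = T

T


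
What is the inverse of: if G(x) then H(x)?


The inverse of (P → Q) is (¬P → ¬Q). It is equivalent to the converse, not to the original.
Here P = 'G(x)' and Q = 'H(x)'.

If not (G(x)), then not (H(x)).


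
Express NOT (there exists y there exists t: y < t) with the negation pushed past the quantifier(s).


Negation flips each quantifier (∀↔∃) and negates the inner predicate.
¬(there exists y there exists t: φ) = for all y for all t: ¬φ.

for all y for all t: NOT(y < t)


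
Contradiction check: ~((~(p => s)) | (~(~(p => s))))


Truth table over {p, s}:
p | s | φ
---------
False | False | False
True | False | False
False | True | False
True | True | False
Every row is false.

Yes, it is a contradiction.


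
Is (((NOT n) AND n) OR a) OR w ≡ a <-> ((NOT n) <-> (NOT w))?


Compare truth tables:
a | n | w | φ | ψ
-----------------
F | F | F | F | F
T | F | F | T | T
F | T | F | F | T
T | T | F | T | F
F | F | T | T | T
T | F | T | T | F
F | T | T | T | F
T | T | T | T | T
They differ at row 3 (a=F, n=T, w=F): φ=F but ψ=T.

No, they are not logically equivalent.


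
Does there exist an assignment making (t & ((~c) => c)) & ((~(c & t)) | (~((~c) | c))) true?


Check all 4 assignments over {c, t}:
c | t | φ
---------
False | False | False
True | False | False
False | True | False
True | True | False
No assignment makes the formula true.

Unsatisfiable.


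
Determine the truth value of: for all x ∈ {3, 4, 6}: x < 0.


Evaluate the predicate on each element: 3:F, 4:F, 6:F.
Counterexample x = 3 fails the predicate.

F


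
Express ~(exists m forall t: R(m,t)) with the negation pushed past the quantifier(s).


Negation flips each quantifier (∀↔∃) and negates the inner predicate.
¬(exists m forall t: φ) = forall m exists t: ¬φ.

forall m exists t: ~(R(m,t))


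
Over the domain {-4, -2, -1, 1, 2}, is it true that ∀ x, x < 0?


Evaluate the predicate on each element: -4:T, -2:T, -1:T, 1:F, 2:F.
Counterexample x = 1 fails the predicate.

F


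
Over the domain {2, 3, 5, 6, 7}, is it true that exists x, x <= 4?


Evaluate the predicate on each element: 2:True, 3:True, 5:False, 6:False, 7:False.
Witness x = 2 satisfies the predicate.

True


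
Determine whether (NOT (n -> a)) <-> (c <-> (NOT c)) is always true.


Build the truth table over {a, c, n}:
a | c | n | φ
-------------
F | F | F | T
T | F | F | T
F | T | F | T
T | T | F | T
F | F | T | F
T | F | T | T
F | T | T | F
T | T | T | T
Counterexample at row 5: with a=F, c=F, n=T, the formula is F.

No, it is not a tautology.


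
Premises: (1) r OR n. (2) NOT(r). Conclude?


Disjunctive syllogism: from (P ∨ Q) and ¬P, infer Q.
One disjunct, 'r', is ruled out; the other must hold.

n


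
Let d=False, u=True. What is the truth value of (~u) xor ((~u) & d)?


Substitute d=False, u=True:
~u = False
~u = False
(~u) & d = False & False = False
(~u) xor ((~u) & d) = False xor False = False

False


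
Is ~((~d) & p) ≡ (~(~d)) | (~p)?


Compare truth tables:
d | p | φ | ψ
-------------
False | False | True | True
True | False | True | True
False | True | False | False
True | True | True | True
The columns φ and ψ agree on every row.

Yes, they are logically equivalent.


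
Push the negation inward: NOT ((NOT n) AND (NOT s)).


De Morgan: the negation of a conjunction is the disjunction of the negations.
Distribute NOT across AND, flipping it to OR, and negate each literal.

n OR s


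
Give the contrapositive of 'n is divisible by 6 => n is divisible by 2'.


The contrapositive of (P → Q) is (¬Q → ¬P); it is logically equivalent to the original.
Here P = 'n is divisible by 6' and Q = 'n is divisible by 2'.

If not (n is divisible by 2), then not (n is divisible by 6).


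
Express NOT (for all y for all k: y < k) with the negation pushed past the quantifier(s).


Negation flips each quantifier (∀↔∃) and negates the inner predicate.
¬(for all y for all k: φ) = there exists y there exists k: ¬φ.

there exists y there exists k: NOT(y < k)


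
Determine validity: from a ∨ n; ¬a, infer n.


This matches the form of disjunctive syllogism: the conclusion follows in every model of the premises.

Valid.


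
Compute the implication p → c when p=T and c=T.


Implication is false only when antecedent is true and consequent is false.
Substitute: p=T, c=T.
T → T evaluates to T.

T


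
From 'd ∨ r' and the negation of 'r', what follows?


Disjunctive syllogism: from (P ∨ Q) and ¬P, infer Q.
One disjunct, 'r', is ruled out; the other must hold.

d


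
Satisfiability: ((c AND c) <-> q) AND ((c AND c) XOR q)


Check all 4 assignments over {c, q}:
c | q | φ
---------
F | F | F
T | F | F
F | T | F
T | T | F
No assignment makes the formula true.

Unsatisfiable.
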